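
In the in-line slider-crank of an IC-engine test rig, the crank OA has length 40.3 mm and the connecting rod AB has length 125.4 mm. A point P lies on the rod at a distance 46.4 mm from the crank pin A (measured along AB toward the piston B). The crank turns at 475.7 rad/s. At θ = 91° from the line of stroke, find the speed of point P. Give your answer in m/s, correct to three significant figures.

19.1

ω = 475.7 rad/s.  Crank-pin speed |V_A| = rω = 19.171 m/s, perpendicular to OA.
Rod angle: sinφ = −(r/L) sinθ ⇒ φ = -18.743°; ω_rod = −rω cosθ/√(L²−r²sin²θ) = +2.8175 rad/s.
V_P = V_A + ω_rod × AP, with AP = 0.0464 m along the rod.
Components: V_Px = −rω sinθ − a·ω_rod·sinφ = -19.126 m/s;  V_Py = rω cosθ + a·ω_rod·cosφ = -0.21078 m/s.
|V_P| = √(V_Px² + V_Py²) = 19.127 m/s.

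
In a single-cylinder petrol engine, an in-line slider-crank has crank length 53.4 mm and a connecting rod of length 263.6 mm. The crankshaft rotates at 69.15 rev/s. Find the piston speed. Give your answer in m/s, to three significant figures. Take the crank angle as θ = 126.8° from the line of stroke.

16.3

ω = 2π·69.2 = 434.5 rad/s
For an in-line slider-crank, x = r cosθ + √(L² − r² sin²θ), so v = −rω sinθ·[1 + r cosθ/√(L² − r² sin²θ)].
With r = 0.0534 m, L = 0.2636 m, θ = 126.8°: √(L² − r² sin²θ) = 0.26011 m.
v = −0.0534·434.5·0.80073·[1 + 0.0534·-0.59902/0.26011] = -16.293 m/s.
|v| = 16.293 m/s.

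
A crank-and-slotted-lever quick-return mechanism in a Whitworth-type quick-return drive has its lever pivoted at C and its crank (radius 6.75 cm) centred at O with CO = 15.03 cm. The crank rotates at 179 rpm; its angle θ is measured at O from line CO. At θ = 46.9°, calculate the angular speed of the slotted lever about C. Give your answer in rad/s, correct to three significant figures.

5.25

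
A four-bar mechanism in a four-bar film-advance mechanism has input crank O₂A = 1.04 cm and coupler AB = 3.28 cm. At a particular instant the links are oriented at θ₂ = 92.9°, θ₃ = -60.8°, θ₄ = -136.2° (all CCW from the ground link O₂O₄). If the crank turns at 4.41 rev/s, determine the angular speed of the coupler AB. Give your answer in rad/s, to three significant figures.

ω₂ = 27.71 rad/s (from 4.41 rev/s).
Differentiating the loop-closure r₂e^{iθ₂}+r₃e^{iθ₃}=r₁+r₄e^{iθ₄} gives r₂ω₂e^{iθ₂}+r₃ω₃e^{iθ₃}=r₄ω₄e^{iθ₄}.
Eliminating the other unknown: ω₃ = r₂ω₂ sin(θ₄−θ₂) / [r₃ sin(θ₃−θ₄)].
Numerator sine = +0.75585; denominator sine = +0.96771.
Result = 0.0104·27.71·(+0.75585) / (0.0328·(+0.96771)) = +6.8623 rad/s; magnitude 6.8623 rad/s.

6.86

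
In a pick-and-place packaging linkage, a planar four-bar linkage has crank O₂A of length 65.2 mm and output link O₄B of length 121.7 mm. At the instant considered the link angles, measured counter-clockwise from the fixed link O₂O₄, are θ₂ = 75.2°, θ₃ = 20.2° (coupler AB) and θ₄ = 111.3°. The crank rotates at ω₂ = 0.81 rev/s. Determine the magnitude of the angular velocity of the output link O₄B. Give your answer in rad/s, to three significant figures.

2.23

ω₂ = 5.089 rad/s (from 0.81 rev/s).
Differentiating the loop-closure r₂e^{iθ₂}+r₃e^{iθ₃}=r₁+r₄e^{iθ₄} gives r₂ω₂e^{iθ₂}+r₃ω₃e^{iθ₃}=r₄ω₄e^{iθ₄}.
Eliminating the other unknown: ω₄ = r₂ω₂ sin(θ₂−θ₃) / [r₄ sin(θ₄−θ₃)].
Numerator sine = +0.81915; denominator sine = +0.99982.
Result = 0.0652·5.089·(+0.81915) / (0.1217·(+0.99982)) = +2.2339 rad/s; magnitude 2.2339 rad/s.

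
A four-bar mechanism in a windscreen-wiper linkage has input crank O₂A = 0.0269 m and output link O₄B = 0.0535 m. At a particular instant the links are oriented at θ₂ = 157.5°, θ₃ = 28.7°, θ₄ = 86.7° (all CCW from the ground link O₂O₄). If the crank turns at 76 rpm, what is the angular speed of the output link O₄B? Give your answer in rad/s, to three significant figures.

3.68

ω₂ = 7.959 rad/s (from 76 rpm).
Differentiating the loop-closure r₂e^{iθ₂}+r₃e^{iθ₃}=r₁+r₄e^{iθ₄} gives r₂ω₂e^{iθ₂}+r₃ω₃e^{iθ₃}=r₄ω₄e^{iθ₄}.
Eliminating the other unknown: ω₄ = r₂ω₂ sin(θ₂−θ₃) / [r₄ sin(θ₄−θ₃)].
Numerator sine = +0.77934; denominator sine = +0.84805.
Result = 0.0269·7.959·(+0.77934) / (0.0535·(+0.84805)) = +3.6774 rad/s; magnitude 3.6774 rad/s.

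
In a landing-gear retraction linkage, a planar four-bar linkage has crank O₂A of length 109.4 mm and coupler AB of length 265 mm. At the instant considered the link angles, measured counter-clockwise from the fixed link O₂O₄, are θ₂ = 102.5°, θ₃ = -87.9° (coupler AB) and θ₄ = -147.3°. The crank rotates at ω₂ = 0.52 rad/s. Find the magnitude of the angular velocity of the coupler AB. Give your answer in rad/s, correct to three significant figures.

0.234

ω₂ = 0.52 rad/s
Differentiating the loop-closure r₂e^{iθ₂}+r₃e^{iθ₃}=r₁+r₄e^{iθ₄} gives r₂ω₂e^{iθ₂}+r₃ω₃e^{iθ₃}=r₄ω₄e^{iθ₄}.
Eliminating the other unknown: ω₃ = r₂ω₂ sin(θ₄−θ₂) / [r₃ sin(θ₃−θ₄)].
Numerator sine = +0.93849; denominator sine = +0.86074.
Result = 0.1094·0.52·(+0.93849) / (0.265·(+0.86074)) = +0.23406 rad/s; magnitude 0.23406 rad/s.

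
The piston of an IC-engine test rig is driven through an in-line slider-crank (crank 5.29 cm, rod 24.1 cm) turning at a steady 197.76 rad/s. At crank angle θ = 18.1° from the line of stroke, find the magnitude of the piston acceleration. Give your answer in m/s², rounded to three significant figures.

ω = 197.8 rad/s
x(θ) = r cosθ + √(L² − r² sin²θ); with ω constant, a = ω²·d²x/dθ².
d²x/dθ² = −r cosθ − r²(cos2θ)/√u − r⁴ sin²2θ/(4u^{3/2}),  u = L² − r² sin²θ = 0.0578109 m².
Substituting r = 0.0529 m, L = 0.241 m, θ = 18.1°: d²x/dθ² = -0.059723 m.
a = ω²·d²x/dθ² = (197.8)²·(-0.059723) = -2335.7 m/s²;  |a| = 2335.7 m/s².

2340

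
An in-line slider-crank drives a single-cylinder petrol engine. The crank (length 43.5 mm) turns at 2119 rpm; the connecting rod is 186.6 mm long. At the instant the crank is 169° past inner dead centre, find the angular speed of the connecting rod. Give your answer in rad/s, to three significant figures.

ω = 221.9 rad/s (converted from 2119 rpm).
The rod makes angle φ with the slider axis where L sinφ = r sinθ; differentiating, L cosφ·φ̇ = r ω cosθ.
L cosφ = √(L² − r² sin²θ) = 0.18642 m.
|ω_rod| = r ω |cosθ| / √(L² − r² sin²θ) = 0.0435·221.9·0.98163/0.18642 = 50.829 rad/s.

50.8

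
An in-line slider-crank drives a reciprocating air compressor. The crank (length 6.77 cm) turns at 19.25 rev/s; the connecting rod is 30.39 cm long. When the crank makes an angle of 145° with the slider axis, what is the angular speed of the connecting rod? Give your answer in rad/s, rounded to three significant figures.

22.3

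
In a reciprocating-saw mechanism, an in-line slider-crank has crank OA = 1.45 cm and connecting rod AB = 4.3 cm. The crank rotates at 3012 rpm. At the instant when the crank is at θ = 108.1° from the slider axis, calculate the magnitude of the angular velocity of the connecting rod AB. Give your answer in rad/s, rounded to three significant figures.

34.9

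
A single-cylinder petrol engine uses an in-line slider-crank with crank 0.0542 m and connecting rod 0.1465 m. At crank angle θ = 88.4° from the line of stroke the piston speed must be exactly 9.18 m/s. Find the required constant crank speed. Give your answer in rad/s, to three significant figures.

168

For an in-line slider-crank, |v_piston| = rω|sinθ|·[1 + r cosθ/√(L² − r² sin²θ)].
With r = 0.0542 m, L = 0.1465 m, θ = 88.4°: the bracketed kinematic factor |dx/dθ| = 0.054781 m.
ω = v/|dx/dθ| = 9.18/0.054781 = 167.58 rad/s.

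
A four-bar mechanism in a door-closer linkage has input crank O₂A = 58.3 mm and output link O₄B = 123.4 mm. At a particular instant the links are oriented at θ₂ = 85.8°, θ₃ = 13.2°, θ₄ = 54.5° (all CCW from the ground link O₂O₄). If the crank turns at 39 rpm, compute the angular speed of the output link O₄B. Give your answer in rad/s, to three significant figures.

2.79

ω₂ = 4.084 rad/s (from 39 rpm).
Differentiating the loop-closure r₂e^{iθ₂}+r₃e^{iθ₃}=r₁+r₄e^{iθ₄} gives r₂ω₂e^{iθ₂}+r₃ω₃e^{iθ₃}=r₄ω₄e^{iθ₄}.
Eliminating the other unknown: ω₄ = r₂ω₂ sin(θ₂−θ₃) / [r₄ sin(θ₄−θ₃)].
Numerator sine = +0.95424; denominator sine = +0.66000.
Result = 0.0583·4.084·(+0.95424) / (0.1234·(+0.66000)) = +2.7897 rad/s; magnitude 2.7897 rad/s.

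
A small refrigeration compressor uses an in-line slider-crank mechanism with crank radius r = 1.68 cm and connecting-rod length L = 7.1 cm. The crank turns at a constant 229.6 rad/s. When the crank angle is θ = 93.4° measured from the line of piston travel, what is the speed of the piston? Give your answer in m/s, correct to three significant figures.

3.79

ω = 229.6 rad/s
For an in-line slider-crank, x = r cosθ + √(L² − r² sin²θ), so v = −rω sinθ·[1 + r cosθ/√(L² − r² sin²θ)].
With r = 0.0168 m, L = 0.071 m, θ = 93.4°: √(L² − r² sin²θ) = 0.068991 m.
v = −0.0168·229.6·0.99824·[1 + 0.0168·-0.05931/0.068991] = -3.7949 m/s.
|v| = 3.7949 m/s.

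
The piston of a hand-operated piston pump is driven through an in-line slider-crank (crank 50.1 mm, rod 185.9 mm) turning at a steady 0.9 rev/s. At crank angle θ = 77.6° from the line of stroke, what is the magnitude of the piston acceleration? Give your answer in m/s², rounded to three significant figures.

ω = 2π·0.9 = 5.655 rad/s
x(θ) = r cosθ + √(L² − r² sin²θ); with ω constant, a = ω²·d²x/dθ².
d²x/dθ² = −r cosθ − r²(cos2θ)/√u − r⁴ sin²2θ/(4u^{3/2}),  u = L² − r² sin²θ = 0.0321645 m².
Substituting r = 0.0501 m, L = 0.1859 m, θ = 77.6°: d²x/dθ² = +0.0018985 m.
a = ω²·d²x/dθ² = (5.655)²·(+0.0018985) = +0.060708 m/s²;  |a| = 0.060708 m/s².

0.0607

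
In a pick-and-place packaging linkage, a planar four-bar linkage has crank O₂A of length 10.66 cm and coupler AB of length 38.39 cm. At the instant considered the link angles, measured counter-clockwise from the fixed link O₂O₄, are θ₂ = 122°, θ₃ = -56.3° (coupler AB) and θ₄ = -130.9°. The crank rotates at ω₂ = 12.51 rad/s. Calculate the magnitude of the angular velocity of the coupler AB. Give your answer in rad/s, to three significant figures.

3.44

ω₂ = 12.51 rad/s
Differentiating the loop-closure r₂e^{iθ₂}+r₃e^{iθ₃}=r₁+r₄e^{iθ₄} gives r₂ω₂e^{iθ₂}+r₃ω₃e^{iθ₃}=r₄ω₄e^{iθ₄}.
Eliminating the other unknown: ω₃ = r₂ω₂ sin(θ₄−θ₂) / [r₃ sin(θ₃−θ₄)].
Numerator sine = +0.95579; denominator sine = +0.96410.
Result = 0.1066·12.51·(+0.95579) / (0.3839·(+0.96410)) = +3.4438 rad/s; magnitude 3.4438 rad/s.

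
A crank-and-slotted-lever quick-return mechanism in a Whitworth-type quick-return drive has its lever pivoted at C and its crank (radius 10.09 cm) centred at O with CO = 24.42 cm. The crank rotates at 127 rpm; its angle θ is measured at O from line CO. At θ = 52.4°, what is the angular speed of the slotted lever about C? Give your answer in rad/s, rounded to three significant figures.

ω = 13.3 rad/s (from 127 rpm).
Crank pin A relative to C: A = (d + r cosθ, r sinθ); lever angle φ = atan2(r sinθ, d + r cosθ).
Differentiating tanφ: φ̇ = rω(d cosθ + r)/(d² + r² + 2dr cosθ).
d² + r² + 2dr cosθ = |CA|² = 0.0998821 m²;  d cosθ + r = +0.2499 m.
|ω_lever| = |0.1009·13.3·+0.2499| / 0.0998821 = 3.3574 rad/s.

3.36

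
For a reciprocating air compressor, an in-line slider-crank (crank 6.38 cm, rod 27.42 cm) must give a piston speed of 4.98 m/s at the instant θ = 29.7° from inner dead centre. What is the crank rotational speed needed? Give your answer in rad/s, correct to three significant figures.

For an in-line slider-crank, |v_piston| = rω|sinθ|·[1 + r cosθ/√(L² − r² sin²θ)].
With r = 0.0638 m, L = 0.2742 m, θ = 29.7°: the bracketed kinematic factor |dx/dθ| = 0.038042 m.
ω = v/|dx/dθ| = 4.98/0.038042 = 130.91 rad/s.

131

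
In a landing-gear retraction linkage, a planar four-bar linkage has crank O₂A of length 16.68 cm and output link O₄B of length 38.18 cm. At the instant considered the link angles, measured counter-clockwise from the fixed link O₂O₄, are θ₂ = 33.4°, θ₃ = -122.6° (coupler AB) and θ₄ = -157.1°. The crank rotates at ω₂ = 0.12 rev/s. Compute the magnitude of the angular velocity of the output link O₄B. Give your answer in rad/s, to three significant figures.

0.237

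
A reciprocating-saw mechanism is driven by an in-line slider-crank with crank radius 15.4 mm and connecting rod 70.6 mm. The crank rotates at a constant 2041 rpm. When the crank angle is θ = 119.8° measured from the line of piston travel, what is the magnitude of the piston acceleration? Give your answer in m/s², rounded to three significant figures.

ω = 2π·2041/60 = 213.7 rad/s
x(θ) = r cosθ + √(L² − r² sin²θ); with ω constant, a = ω²·d²x/dθ².
d²x/dθ² = −r cosθ − r²(cos2θ)/√u − r⁴ sin²2θ/(4u^{3/2}),  u = L² − r² sin²θ = 0.00480577 m².
Substituting r = 0.0154 m, L = 0.0706 m, θ = 119.8°: d²x/dθ² = +0.0093532 m.
a = ω²·d²x/dθ² = (213.7)²·(+0.0093532) = +427.27 m/s²;  |a| = 427.27 m/s².

427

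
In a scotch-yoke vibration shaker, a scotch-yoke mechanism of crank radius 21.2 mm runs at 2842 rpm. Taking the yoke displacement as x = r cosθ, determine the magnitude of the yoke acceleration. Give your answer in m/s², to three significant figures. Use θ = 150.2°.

1630

ω = 297.6 rad/s (from 2842 rpm).
x = r cosθ ⇒ ẍ = −rω² cosθ (ω constant).
|a| = rω²|cosθ| = 0.0212·(297.6)²·|cos 150.2°| = 1629.5 m/s².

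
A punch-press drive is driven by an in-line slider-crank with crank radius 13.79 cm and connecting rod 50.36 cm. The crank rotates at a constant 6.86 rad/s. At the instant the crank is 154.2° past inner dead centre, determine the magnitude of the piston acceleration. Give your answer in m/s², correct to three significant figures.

ω = 6.86 rad/s
x(θ) = r cosθ + √(L² − r² sin²θ); with ω constant, a = ω²·d²x/dθ².
d²x/dθ² = −r cosθ − r²(cos2θ)/√u − r⁴ sin²2θ/(4u^{3/2}),  u = L² − r² sin²θ = 0.250011 m².
Substituting r = 0.1379 m, L = 0.5036 m, θ = 154.2°: d²x/dθ² = +0.10009 m.
a = ω²·d²x/dθ² = (6.86)²·(+0.10009) = +4.71 m/s²;  |a| = 4.71 m/s².

4.71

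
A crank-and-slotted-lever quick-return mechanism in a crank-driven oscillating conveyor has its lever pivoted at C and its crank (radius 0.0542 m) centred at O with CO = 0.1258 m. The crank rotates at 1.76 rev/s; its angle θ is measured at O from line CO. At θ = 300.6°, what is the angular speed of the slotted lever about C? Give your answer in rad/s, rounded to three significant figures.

2.76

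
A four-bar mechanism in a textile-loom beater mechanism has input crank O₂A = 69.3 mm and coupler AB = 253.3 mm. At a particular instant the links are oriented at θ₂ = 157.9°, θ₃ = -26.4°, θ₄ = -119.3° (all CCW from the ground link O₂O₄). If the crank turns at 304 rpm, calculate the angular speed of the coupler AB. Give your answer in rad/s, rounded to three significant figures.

8.65

ω₂ = 31.83 rad/s (from 304 rpm).
Differentiating the loop-closure r₂e^{iθ₂}+r₃e^{iθ₃}=r₁+r₄e^{iθ₄} gives r₂ω₂e^{iθ₂}+r₃ω₃e^{iθ₃}=r₄ω₄e^{iθ₄}.
Eliminating the other unknown: ω₃ = r₂ω₂ sin(θ₄−θ₂) / [r₃ sin(θ₃−θ₄)].
Numerator sine = +0.99211; denominator sine = +0.99872.
Result = 0.0693·31.83·(+0.99211) / (0.2533·(+0.99872)) = +8.652 rad/s; magnitude 8.652 rad/s.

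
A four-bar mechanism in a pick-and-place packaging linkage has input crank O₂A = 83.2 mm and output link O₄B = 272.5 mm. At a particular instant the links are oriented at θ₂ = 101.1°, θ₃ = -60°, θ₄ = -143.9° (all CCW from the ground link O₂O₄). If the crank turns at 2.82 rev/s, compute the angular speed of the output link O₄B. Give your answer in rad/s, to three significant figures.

ω₂ = 17.72 rad/s (from 2.82 rev/s).
Differentiating the loop-closure r₂e^{iθ₂}+r₃e^{iθ₃}=r₁+r₄e^{iθ₄} gives r₂ω₂e^{iθ₂}+r₃ω₃e^{iθ₃}=r₄ω₄e^{iθ₄}.
Eliminating the other unknown: ω₄ = r₂ω₂ sin(θ₂−θ₃) / [r₄ sin(θ₄−θ₃)].
Numerator sine = +0.32392; denominator sine = -0.99434.
Result = 0.0832·17.72·(+0.32392) / (0.2725·(-0.99434)) = -1.7623 rad/s; magnitude 1.7623 rad/s.

1.76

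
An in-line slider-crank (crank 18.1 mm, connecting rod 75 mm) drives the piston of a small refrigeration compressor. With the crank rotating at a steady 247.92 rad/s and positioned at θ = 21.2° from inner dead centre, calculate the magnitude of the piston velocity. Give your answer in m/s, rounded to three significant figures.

1.99

ω = 247.9 rad/s
For an in-line slider-crank, x = r cosθ + √(L² − r² sin²θ), so v = −rω sinθ·[1 + r cosθ/√(L² − r² sin²θ)].
With r = 0.0181 m, L = 0.075 m, θ = 21.2°: √(L² − r² sin²θ) = 0.074714 m.
v = −0.0181·247.9·0.36162·[1 + 0.0181·0.93232/0.074714] = -1.9893 m/s.
|v| = 1.9893 m/s.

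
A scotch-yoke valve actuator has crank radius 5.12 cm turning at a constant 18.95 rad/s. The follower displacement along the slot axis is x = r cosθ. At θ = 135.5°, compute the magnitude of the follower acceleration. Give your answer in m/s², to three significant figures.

13.1

ω = 18.95 rad/s
x = r cosθ ⇒ ẍ = −rω² cosθ (ω constant).
|a| = rω²|cosθ| = 0.0512·(18.95)²·|cos 135.5°| = 13.114 m/s².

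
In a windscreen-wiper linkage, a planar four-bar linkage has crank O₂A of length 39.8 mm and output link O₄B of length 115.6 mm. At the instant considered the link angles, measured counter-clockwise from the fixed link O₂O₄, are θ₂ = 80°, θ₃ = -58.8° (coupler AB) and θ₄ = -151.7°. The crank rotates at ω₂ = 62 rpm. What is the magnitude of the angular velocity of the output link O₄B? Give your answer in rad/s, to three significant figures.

1.47

ω₂ = 6.493 rad/s (from 62 rpm).
Differentiating the loop-closure r₂e^{iθ₂}+r₃e^{iθ₃}=r₁+r₄e^{iθ₄} gives r₂ω₂e^{iθ₂}+r₃ω₃e^{iθ₃}=r₄ω₄e^{iθ₄}.
Eliminating the other unknown: ω₄ = r₂ω₂ sin(θ₂−θ₃) / [r₄ sin(θ₄−θ₃)].
Numerator sine = +0.65869; denominator sine = -0.99872.
Result = 0.0398·6.493·(+0.65869) / (0.1156·(-0.99872)) = -1.4743 rad/s; magnitude 1.4743 rad/s.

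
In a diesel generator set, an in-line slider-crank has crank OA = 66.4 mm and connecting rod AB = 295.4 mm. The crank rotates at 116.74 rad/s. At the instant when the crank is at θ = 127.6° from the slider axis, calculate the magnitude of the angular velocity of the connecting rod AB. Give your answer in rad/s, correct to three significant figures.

16.3

ω = 116.7 rad/s
The rod makes angle φ with the slider axis where L sinφ = r sinθ; differentiating, L cosφ·φ̇ = r ω cosθ.
L cosφ = √(L² − r² sin²θ) = 0.29068 m.
|ω_rod| = r ω |cosθ| / √(L² − r² sin²θ) = 0.0664·116.7·0.61015/0.29068 = 16.271 rad/s.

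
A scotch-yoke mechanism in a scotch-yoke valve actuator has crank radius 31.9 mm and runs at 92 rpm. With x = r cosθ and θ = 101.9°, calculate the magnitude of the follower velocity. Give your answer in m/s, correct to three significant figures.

ω = 9.634 rad/s (from 92 rpm).
x = r cosθ ⇒ ẋ = −rω sinθ.
|v| = rω|sinθ| = 0.0319·9.634·|sin 101.9°| = 0.30073 m/s.

0.301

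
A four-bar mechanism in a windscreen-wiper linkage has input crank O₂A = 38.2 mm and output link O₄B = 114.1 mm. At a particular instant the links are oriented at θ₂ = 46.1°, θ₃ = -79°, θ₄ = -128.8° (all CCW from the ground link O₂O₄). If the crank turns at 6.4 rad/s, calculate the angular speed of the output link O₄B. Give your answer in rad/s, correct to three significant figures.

2.30

ω₂ = 6.4 rad/s
Differentiating the loop-closure r₂e^{iθ₂}+r₃e^{iθ₃}=r₁+r₄e^{iθ₄} gives r₂ω₂e^{iθ₂}+r₃ω₃e^{iθ₃}=r₄ω₄e^{iθ₄}.
Eliminating the other unknown: ω₄ = r₂ω₂ sin(θ₂−θ₃) / [r₄ sin(θ₄−θ₃)].
Numerator sine = +0.81815; denominator sine = -0.76380.
Result = 0.0382·6.4·(+0.81815) / (0.1141·(-0.76380)) = -2.2952 rad/s; magnitude 2.2952 rad/s.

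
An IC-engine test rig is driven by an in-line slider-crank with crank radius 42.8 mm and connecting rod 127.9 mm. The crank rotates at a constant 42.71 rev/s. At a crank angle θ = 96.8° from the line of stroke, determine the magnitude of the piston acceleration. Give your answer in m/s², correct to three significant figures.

1430

ω = 2π·42.7 = 268.4 rad/s
x(θ) = r cosθ + √(L² − r² sin²θ); with ω constant, a = ω²·d²x/dθ².
d²x/dθ² = −r cosθ − r²(cos2θ)/√u − r⁴ sin²2θ/(4u^{3/2}),  u = L² − r² sin²θ = 0.0145523 m².
Substituting r = 0.0428 m, L = 0.1279 m, θ = 96.8°: d²x/dθ² = +0.019801 m.
a = ω²·d²x/dθ² = (268.4)²·(+0.019801) = +1425.9 m/s²;  |a| = 1425.9 m/s².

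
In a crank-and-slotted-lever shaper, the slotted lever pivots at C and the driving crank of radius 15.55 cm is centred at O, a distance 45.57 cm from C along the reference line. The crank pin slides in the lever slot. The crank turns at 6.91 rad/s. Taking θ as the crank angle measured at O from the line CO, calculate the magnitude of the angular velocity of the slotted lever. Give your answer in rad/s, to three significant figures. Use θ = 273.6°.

ω = 6.91 rad/s
Crank pin A relative to C: A = (d + r cosθ, r sinθ); lever angle φ = atan2(r sinθ, d + r cosθ).
Differentiating tanφ: φ̇ = rω(d cosθ + r)/(d² + r² + 2dr cosθ).
d² + r² + 2dr cosθ = |CA|² = 0.240742 m²;  d cosθ + r = +0.18411 m.
|ω_lever| = |0.1555·6.91·+0.18411| / 0.240742 = 0.82176 rad/s.

0.822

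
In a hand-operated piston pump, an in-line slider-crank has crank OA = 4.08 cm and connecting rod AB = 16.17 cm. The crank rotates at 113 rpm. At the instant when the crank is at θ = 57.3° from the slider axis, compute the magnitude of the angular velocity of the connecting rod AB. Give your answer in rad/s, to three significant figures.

ω = 11.83 rad/s (converted from 113 rpm).
The rod makes angle φ with the slider axis where L sinφ = r sinθ; differentiating, L cosφ·φ̇ = r ω cosθ.
L cosφ = √(L² − r² sin²θ) = 0.15801 m.
|ω_rod| = r ω |cosθ| / √(L² − r² sin²θ) = 0.0408·11.83·0.54024/0.15801 = 1.6507 rad/s.

1.65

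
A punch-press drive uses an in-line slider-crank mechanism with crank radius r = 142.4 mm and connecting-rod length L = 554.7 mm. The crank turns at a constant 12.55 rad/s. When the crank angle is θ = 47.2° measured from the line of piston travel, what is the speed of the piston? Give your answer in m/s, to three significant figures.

1.54

ω = 12.55 rad/s
For an in-line slider-crank, x = r cosθ + √(L² − r² sin²θ), so v = −rω sinθ·[1 + r cosθ/√(L² − r² sin²θ)].
With r = 0.1424 m, L = 0.5547 m, θ = 47.2°: √(L² − r² sin²θ) = 0.54477 m.
v = −0.1424·12.55·0.73373·[1 + 0.1424·0.67944/0.54477] = -1.5441 m/s.
|v| = 1.5441 m/s.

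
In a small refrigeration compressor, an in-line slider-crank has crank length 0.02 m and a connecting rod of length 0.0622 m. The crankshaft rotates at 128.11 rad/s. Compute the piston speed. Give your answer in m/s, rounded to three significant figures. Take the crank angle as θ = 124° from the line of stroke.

ω = 128.1 rad/s
For an in-line slider-crank, x = r cosθ + √(L² − r² sin²θ), so v = −rω sinθ·[1 + r cosθ/√(L² − r² sin²θ)].
With r = 0.02 m, L = 0.0622 m, θ = 124°: √(L² − r² sin²θ) = 0.059949 m.
v = −0.02·128.1·0.82904·[1 + 0.02·-0.55919/0.059949] = -1.7279 m/s.
|v| = 1.7279 m/s.

1.73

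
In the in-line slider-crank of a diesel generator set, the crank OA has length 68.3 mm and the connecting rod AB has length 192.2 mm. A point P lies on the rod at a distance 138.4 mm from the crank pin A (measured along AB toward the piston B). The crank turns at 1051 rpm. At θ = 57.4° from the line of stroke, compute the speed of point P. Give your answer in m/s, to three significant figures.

7.34

ω = 110.1 rad/s.  Crank-pin speed |V_A| = rω = 7.5171 m/s, perpendicular to OA.
Rod angle: sinφ = −(r/L) sinθ ⇒ φ = -17.420°; ω_rod = −rω cosθ/√(L²−r²sin²θ) = -22.085 rad/s.
V_P = V_A + ω_rod × AP, with AP = 0.1384 m along the rod.
Components: V_Px = −rω sinθ − a·ω_rod·sinφ = -7.2479 m/s;  V_Py = rω cosθ + a·ω_rod·cosφ = +1.1337 m/s.
|V_P| = √(V_Px² + V_Py²) = 7.336 m/s.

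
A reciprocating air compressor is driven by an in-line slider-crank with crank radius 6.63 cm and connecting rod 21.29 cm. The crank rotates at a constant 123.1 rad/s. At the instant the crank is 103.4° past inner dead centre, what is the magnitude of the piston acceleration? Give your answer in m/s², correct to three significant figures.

524

ω = 123.1 rad/s
x(θ) = r cosθ + √(L² − r² sin²θ); with ω constant, a = ω²·d²x/dθ².
d²x/dθ² = −r cosθ − r²(cos2θ)/√u − r⁴ sin²2θ/(4u^{3/2}),  u = L² − r² sin²θ = 0.0411668 m².
Substituting r = 0.0663 m, L = 0.2129 m, θ = 103.4°: d²x/dθ² = +0.034585 m.
a = ω²·d²x/dθ² = (123.1)²·(+0.034585) = +524.09 m/s²;  |a| = 524.09 m/s².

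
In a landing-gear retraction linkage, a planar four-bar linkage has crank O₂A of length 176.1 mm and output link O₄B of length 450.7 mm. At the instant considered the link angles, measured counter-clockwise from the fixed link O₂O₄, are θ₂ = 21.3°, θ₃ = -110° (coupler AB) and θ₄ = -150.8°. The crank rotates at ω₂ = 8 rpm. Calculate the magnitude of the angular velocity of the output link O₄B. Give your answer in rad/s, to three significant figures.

ω₂ = 0.8378 rad/s (from 8 rpm).
Differentiating the loop-closure r₂e^{iθ₂}+r₃e^{iθ₃}=r₁+r₄e^{iθ₄} gives r₂ω₂e^{iθ₂}+r₃ω₃e^{iθ₃}=r₄ω₄e^{iθ₄}.
Eliminating the other unknown: ω₄ = r₂ω₂ sin(θ₂−θ₃) / [r₄ sin(θ₄−θ₃)].
Numerator sine = +0.75126; denominator sine = -0.65342.
Result = 0.1761·0.8378·(+0.75126) / (0.4507·(-0.65342)) = -0.37635 rad/s; magnitude 0.37635 rad/s.

0.376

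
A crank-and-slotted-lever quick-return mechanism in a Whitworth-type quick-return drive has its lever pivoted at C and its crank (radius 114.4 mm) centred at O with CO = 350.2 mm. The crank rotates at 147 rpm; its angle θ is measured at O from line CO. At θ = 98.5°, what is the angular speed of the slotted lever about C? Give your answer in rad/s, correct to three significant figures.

0.890

ω = 15.39 rad/s (from 147 rpm).
Crank pin A relative to C: A = (d + r cosθ, r sinθ); lever angle φ = atan2(r sinθ, d + r cosθ).
Differentiating tanφ: φ̇ = rω(d cosθ + r)/(d² + r² + 2dr cosθ).
d² + r² + 2dr cosθ = |CA|² = 0.123884 m²;  d cosθ + r = +0.062637 m.
|ω_lever| = |0.1144·15.39·+0.062637| / 0.123884 = 0.89041 rad/s.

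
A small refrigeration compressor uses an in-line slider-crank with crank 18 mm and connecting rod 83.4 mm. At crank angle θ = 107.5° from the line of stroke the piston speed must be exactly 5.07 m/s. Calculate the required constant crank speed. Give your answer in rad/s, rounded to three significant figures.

For an in-line slider-crank, |v_piston| = rω|sinθ|·[1 + r cosθ/√(L² − r² sin²θ)].
With r = 0.018 m, L = 0.0834 m, θ = 107.5°: the bracketed kinematic factor |dx/dθ| = 0.016028 m.
ω = v/|dx/dθ| = 5.07/0.016028 = 316.31 rad/s.

316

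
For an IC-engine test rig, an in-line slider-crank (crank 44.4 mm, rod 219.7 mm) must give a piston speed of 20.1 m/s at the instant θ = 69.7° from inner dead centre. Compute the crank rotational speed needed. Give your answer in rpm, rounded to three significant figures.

4300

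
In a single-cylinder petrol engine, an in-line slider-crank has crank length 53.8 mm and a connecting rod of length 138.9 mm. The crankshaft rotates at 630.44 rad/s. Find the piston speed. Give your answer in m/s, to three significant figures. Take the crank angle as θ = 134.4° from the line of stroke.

ω = 630.4 rad/s
For an in-line slider-crank, x = r cosθ + √(L² − r² sin²θ), so v = −rω sinθ·[1 + r cosθ/√(L² − r² sin²θ)].
With r = 0.0538 m, L = 0.1389 m, θ = 134.4°: √(L² − r² sin²θ) = 0.13348 m.
v = −0.0538·630.4·0.71447·[1 + 0.0538·-0.69966/0.13348] = -17.399 m/s.
|v| = 17.399 m/s.

17.4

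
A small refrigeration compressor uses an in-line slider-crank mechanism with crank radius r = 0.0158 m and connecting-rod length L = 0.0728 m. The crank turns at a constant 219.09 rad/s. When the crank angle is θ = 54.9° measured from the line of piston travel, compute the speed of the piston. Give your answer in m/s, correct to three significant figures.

ω = 219.1 rad/s
For an in-line slider-crank, x = r cosθ + √(L² − r² sin²θ), so v = −rω sinθ·[1 + r cosθ/√(L² − r² sin²θ)].
With r = 0.0158 m, L = 0.0728 m, θ = 54.9°: √(L² − r² sin²θ) = 0.071643 m.
v = −0.0158·219.1·0.81815·[1 + 0.0158·0.57501/0.071643] = -3.1913 m/s.
|v| = 3.1913 m/s.

3.19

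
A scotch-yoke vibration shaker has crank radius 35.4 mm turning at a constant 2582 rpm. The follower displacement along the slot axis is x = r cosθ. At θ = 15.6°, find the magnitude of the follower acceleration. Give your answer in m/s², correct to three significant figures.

ω = 270.4 rad/s (from 2582 rpm).
x = r cosθ ⇒ ẍ = −rω² cosθ (ω constant).
|a| = rω²|cosθ| = 0.0354·(270.4)²·|cos 15.6°| = 2492.7 m/s².

2490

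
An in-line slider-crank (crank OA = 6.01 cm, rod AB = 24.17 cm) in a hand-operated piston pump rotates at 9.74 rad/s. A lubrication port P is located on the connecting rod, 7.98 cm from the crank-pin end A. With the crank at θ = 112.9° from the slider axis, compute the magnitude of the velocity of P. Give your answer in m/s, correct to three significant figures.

ω = 9.74 rad/s.  Crank-pin speed |V_A| = rω = 0.58537 m/s, perpendicular to OA.
Rod angle: sinφ = −(r/L) sinθ ⇒ φ = -13.242°; ω_rod = −rω cosθ/√(L²−r²sin²θ) = +0.96816 rad/s.
V_P = V_A + ω_rod × AP, with AP = 0.0798 m along the rod.
Components: V_Px = −rω sinθ − a·ω_rod·sinφ = -0.52154 m/s;  V_Py = rω cosθ + a·ω_rod·cosφ = -0.15258 m/s.
|V_P| = √(V_Px² + V_Py²) = 0.5434 m/s.

0.543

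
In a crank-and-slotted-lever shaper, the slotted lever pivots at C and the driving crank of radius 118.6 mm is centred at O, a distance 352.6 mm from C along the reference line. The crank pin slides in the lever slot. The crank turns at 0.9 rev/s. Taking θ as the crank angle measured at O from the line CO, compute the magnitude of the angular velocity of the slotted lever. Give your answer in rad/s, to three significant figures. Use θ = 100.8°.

ω = 5.655 rad/s (from 0.9 rev/s).
Crank pin A relative to C: A = (d + r cosθ, r sinθ); lever angle φ = atan2(r sinθ, d + r cosθ).
Differentiating tanφ: φ̇ = rω(d cosθ + r)/(d² + r² + 2dr cosθ).
d² + r² + 2dr cosθ = |CA|² = 0.122721 m²;  d cosθ + r = +0.052529 m.
|ω_lever| = |0.1186·5.655·+0.052529| / 0.122721 = 0.28707 rad/s.

0.287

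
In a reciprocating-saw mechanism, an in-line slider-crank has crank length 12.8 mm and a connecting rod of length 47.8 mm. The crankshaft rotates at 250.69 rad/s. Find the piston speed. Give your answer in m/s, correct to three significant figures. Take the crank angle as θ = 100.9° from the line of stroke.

2.99

ω = 250.7 rad/s
For an in-line slider-crank, x = r cosθ + √(L² − r² sin²θ), so v = −rω sinθ·[1 + r cosθ/√(L² − r² sin²θ)].
With r = 0.0128 m, L = 0.0478 m, θ = 100.9°: √(L² − r² sin²θ) = 0.046118 m.
v = −0.0128·250.7·0.98196·[1 + 0.0128·-0.18910/0.046118] = -2.9856 m/s.
|v| = 2.9856 m/s.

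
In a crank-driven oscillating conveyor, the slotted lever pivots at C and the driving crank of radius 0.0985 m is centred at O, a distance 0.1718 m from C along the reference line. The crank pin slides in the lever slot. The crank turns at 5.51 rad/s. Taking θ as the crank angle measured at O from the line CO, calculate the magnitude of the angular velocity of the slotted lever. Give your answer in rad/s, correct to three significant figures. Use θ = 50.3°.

ω = 5.51 rad/s
Crank pin A relative to C: A = (d + r cosθ, r sinθ); lever angle φ = atan2(r sinθ, d + r cosθ).
Differentiating tanφ: φ̇ = rω(d cosθ + r)/(d² + r² + 2dr cosθ).
d² + r² + 2dr cosθ = |CA|² = 0.0608363 m²;  d cosθ + r = +0.20824 m.
|ω_lever| = |0.0985·5.51·+0.20824| / 0.0608363 = 1.8578 rad/s.

1.86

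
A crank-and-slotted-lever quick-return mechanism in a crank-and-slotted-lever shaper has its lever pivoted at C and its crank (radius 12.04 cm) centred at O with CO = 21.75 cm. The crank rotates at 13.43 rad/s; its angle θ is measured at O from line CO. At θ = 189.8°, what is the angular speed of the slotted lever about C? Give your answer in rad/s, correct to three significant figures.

ω = 13.43 rad/s
Crank pin A relative to C: A = (d + r cosθ, r sinθ); lever angle φ = atan2(r sinθ, d + r cosθ).
Differentiating tanφ: φ̇ = rω(d cosθ + r)/(d² + r² + 2dr cosθ).
d² + r² + 2dr cosθ = |CA|² = 0.0101927 m²;  d cosθ + r = -0.093926 m.
|ω_lever| = |0.1204·13.43·-0.093926| / 0.0101927 = 14.901 rad/s.

14.9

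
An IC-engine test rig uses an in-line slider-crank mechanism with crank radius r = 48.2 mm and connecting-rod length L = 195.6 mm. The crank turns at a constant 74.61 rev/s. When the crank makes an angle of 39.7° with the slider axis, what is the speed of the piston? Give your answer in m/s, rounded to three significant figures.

ω = 2π·74.6 = 468.8 rad/s
For an in-line slider-crank, x = r cosθ + √(L² − r² sin²θ), so v = −rω sinθ·[1 + r cosθ/√(L² − r² sin²θ)].
With r = 0.0482 m, L = 0.1956 m, θ = 39.7°: √(L² − r² sin²θ) = 0.19316 m.
v = −0.0482·468.8·0.63877·[1 + 0.0482·0.76940/0.19316] = -17.204 m/s.
|v| = 17.204 m/s.

17.2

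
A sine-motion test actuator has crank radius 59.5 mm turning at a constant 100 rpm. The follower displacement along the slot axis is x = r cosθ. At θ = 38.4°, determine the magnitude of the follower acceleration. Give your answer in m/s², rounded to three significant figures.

5.11

ω = 10.47 rad/s (from 100 rpm).
x = r cosθ ⇒ ẍ = −rω² cosθ (ω constant).
|a| = rω²|cosθ| = 0.0595·(10.47)²·|cos 38.4°| = 5.1135 m/s².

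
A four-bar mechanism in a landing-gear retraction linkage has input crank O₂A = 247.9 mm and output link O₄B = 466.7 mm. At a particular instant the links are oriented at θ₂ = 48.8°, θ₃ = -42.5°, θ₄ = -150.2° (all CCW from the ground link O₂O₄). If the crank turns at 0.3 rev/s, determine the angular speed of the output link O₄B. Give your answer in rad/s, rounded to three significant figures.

1.05

ω₂ = 1.885 rad/s (from 0.3 rev/s).
Differentiating the loop-closure r₂e^{iθ₂}+r₃e^{iθ₃}=r₁+r₄e^{iθ₄} gives r₂ω₂e^{iθ₂}+r₃ω₃e^{iθ₃}=r₄ω₄e^{iθ₄}.
Eliminating the other unknown: ω₄ = r₂ω₂ sin(θ₂−θ₃) / [r₄ sin(θ₄−θ₃)].
Numerator sine = +0.99974; denominator sine = -0.95266.
Result = 0.2479·1.885·(+0.99974) / (0.4667·(-0.95266)) = -1.0507 rad/s; magnitude 1.0507 rad/s.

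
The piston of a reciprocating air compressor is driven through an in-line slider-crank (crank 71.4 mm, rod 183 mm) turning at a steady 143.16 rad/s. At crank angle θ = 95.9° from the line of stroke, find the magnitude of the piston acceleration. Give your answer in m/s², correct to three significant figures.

756

ω = 143.2 rad/s
x(θ) = r cosθ + √(L² − r² sin²θ); with ω constant, a = ω²·d²x/dθ².
d²x/dθ² = −r cosθ − r²(cos2θ)/√u − r⁴ sin²2θ/(4u^{3/2}),  u = L² − r² sin²θ = 0.0284449 m².
Substituting r = 0.0714 m, L = 0.183 m, θ = 95.9°: d²x/dθ² = +0.036871 m.
a = ω²·d²x/dθ² = (143.2)²·(+0.036871) = +755.66 m/s²;  |a| = 755.66 m/s².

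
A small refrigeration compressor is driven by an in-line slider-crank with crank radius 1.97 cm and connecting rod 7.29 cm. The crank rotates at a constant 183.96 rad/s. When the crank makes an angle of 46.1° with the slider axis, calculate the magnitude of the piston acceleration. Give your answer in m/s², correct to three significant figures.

459

ω = 184 rad/s
x(θ) = r cosθ + √(L² − r² sin²θ); with ω constant, a = ω²·d²x/dθ².
d²x/dθ² = −r cosθ − r²(cos2θ)/√u − r⁴ sin²2θ/(4u^{3/2}),  u = L² − r² sin²θ = 0.00511292 m².
Substituting r = 0.0197 m, L = 0.0729 m, θ = 46.1°: d²x/dθ² = -0.013555 m.
a = ω²·d²x/dθ² = (184)²·(-0.013555) = -458.7 m/s²;  |a| = 458.7 m/s².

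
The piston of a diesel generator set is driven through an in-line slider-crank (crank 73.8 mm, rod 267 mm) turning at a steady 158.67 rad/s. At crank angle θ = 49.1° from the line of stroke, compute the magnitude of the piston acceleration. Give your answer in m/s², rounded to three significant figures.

ω = 158.7 rad/s
x(θ) = r cosθ + √(L² − r² sin²θ); with ω constant, a = ω²·d²x/dθ².
d²x/dθ² = −r cosθ − r²(cos2θ)/√u − r⁴ sin²2θ/(4u^{3/2}),  u = L² − r² sin²θ = 0.0681774 m².
Substituting r = 0.0738 m, L = 0.267 m, θ = 49.1°: d²x/dθ² = -0.045753 m.
a = ω²·d²x/dθ² = (158.7)²·(-0.045753) = -1151.9 m/s²;  |a| = 1151.9 m/s².

1150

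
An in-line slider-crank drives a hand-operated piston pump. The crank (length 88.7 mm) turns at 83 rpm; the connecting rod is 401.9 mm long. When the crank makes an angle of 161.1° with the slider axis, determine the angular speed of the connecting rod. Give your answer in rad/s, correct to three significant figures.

ω = 8.692 rad/s (converted from 83 rpm).
The rod makes angle φ with the slider axis where L sinφ = r sinθ; differentiating, L cosφ·φ̇ = r ω cosθ.
L cosφ = √(L² − r² sin²θ) = 0.40087 m.
|ω_rod| = r ω |cosθ| / √(L² − r² sin²θ) = 0.0887·8.692·0.94609/0.40087 = 1.8195 rad/s.

1.82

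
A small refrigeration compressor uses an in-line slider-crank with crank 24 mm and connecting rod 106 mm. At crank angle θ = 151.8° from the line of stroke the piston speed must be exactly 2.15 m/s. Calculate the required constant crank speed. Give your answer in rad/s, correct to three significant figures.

237

For an in-line slider-crank, |v_piston| = rω|sinθ|·[1 + r cosθ/√(L² − r² sin²θ)].
With r = 0.024 m, L = 0.106 m, θ = 151.8°: the bracketed kinematic factor |dx/dθ| = 0.0090651 m.
ω = v/|dx/dθ| = 2.15/0.0090651 = 237.17 rad/s.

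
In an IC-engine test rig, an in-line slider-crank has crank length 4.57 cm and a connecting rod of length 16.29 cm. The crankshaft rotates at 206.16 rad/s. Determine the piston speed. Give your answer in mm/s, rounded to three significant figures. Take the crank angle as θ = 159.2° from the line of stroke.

ω = 206.2 rad/s
For an in-line slider-crank, x = r cosθ + √(L² − r² sin²θ), so v = −rω sinθ·[1 + r cosθ/√(L² − r² sin²θ)].
With r = 0.0457 m, L = 0.1629 m, θ = 159.2°: √(L² − r² sin²θ) = 0.16209 m.
v = −0.0457·206.2·0.35511·[1 + 0.0457·-0.93483/0.16209] = -2.4638 m/s.
|v| = 2.4638 m/s = 2463.8 mm/s.

2460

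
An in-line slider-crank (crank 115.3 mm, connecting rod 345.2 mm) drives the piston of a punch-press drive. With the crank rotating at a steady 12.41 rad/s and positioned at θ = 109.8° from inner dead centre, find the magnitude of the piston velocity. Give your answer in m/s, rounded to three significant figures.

1.19

ω = 12.41 rad/s
For an in-line slider-crank, x = r cosθ + √(L² − r² sin²θ), so v = −rω sinθ·[1 + r cosθ/√(L² − r² sin²θ)].
With r = 0.1153 m, L = 0.3452 m, θ = 109.8°: √(L² − r² sin²θ) = 0.32771 m.
v = −0.1153·12.41·0.94088·[1 + 0.1153·-0.33874/0.32771] = -1.1858 m/s.
|v| = 1.1858 m/s.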